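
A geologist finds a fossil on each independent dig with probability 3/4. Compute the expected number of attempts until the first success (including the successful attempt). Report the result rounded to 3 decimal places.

1.333

For a geometric distribution, E[trials] = 1/p = 1/(3/4) = 4/3.
≈ 1.333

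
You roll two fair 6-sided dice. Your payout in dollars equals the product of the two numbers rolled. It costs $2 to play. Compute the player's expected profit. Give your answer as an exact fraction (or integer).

41/4 dollars

Distribution of the product of the two numbers rolled: 1 w.p. 1/36, 2 w.p. 1/18, 3 w.p. 1/18, 4 w.p. 1/12, 5 w.p. 1/18, 6 w.p. 1/9, …
E[payout] = (1/36)·1 + (1/18)·2 + (1/18)·3 + (1/12)·4 + (1/18)·5 + (1/9)·6 + (1/18)·8 + (1/36)·9 + (1/18)·10 + (1/9)·12 + (1/18)·15 + (1/36)·16 + (1/18)·18 + (1/18)·20 + (1/18)·24 + (1/36)·25 + (1/18)·30 + (1/36)·36 = 49/4
Expected profit = 49/4 − 2 = 41/4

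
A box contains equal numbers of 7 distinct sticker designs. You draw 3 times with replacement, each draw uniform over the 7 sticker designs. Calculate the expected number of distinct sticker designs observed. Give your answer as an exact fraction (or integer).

127/49

Let Xⱼ=1 if type j appears at least once. P(Xⱼ=1) = 1 − ((7−1)/7)^3 = 127/343.
E[#distinct] = 7·127/343 = 127/49.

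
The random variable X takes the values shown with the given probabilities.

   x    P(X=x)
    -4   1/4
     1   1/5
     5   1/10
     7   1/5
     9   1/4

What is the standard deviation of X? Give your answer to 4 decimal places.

E[X] = 67/20, E[X²] = 147/4
Var(X) = E[X²] − (E[X])² = 147/4 − 4489/400 = 10211/400
SD(X) = √(10211/400) ≈ 5.0525

5.0525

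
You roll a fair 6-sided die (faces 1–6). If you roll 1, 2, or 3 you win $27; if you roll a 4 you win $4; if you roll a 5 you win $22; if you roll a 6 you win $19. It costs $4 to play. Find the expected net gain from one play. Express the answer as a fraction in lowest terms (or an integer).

$17

E[payout] = (1/6)·4 + (1/6)·19 + (1/6)·22 + (1/2)·27 = 21
Expected profit = 21 − 4 = 17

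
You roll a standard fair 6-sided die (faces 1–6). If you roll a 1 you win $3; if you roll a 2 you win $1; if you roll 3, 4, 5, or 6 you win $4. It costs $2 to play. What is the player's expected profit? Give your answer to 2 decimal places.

$1.33

E[payout] = (1/6)·1 + (1/6)·3 + (2/3)·4 = 10/3
Expected profit = 10/3 − 2 = 4/3 ≈ $1.33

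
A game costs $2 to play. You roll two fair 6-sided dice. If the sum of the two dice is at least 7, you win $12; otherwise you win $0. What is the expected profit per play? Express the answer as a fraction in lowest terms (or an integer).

E[payout] = (5/12)·0 + (7/12)·12 = 7
Expected profit = 7 − 2 = 5

$5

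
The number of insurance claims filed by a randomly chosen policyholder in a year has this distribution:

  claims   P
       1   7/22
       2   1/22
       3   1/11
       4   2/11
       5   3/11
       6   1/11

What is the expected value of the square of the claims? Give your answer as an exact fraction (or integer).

315/22

E[X²] = (7/22)·1 + (1/22)·4 + (1/11)·9 + (2/11)·16 + (3/11)·25 + (1/11)·36
     = 315/22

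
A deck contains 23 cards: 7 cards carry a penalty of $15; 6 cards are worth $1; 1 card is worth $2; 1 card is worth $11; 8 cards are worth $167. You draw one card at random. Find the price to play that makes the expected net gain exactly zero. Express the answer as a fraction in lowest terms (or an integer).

1250/23 dollars

E[payout] = (7/23)·(-15) + (6/23)·1 + (1/23)·2 + (1/23)·11 + (8/23)·167 = 1250/23
Fair fee = E[payout] = 1250/23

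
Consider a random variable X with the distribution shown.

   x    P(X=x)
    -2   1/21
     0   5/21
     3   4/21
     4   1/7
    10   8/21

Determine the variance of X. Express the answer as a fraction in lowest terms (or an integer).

916/49

E[X] = (1/21)·(-2) + (5/21)·0 + (4/21)·3 + (1/7)·4 + (8/21)·10 = 34/7
E[X²] = (1/21)·4 + (5/21)·0 + (4/21)·9 + (1/7)·16 + (8/21)·100 = 296/7
Var(X) = 296/7 − (34/7)² = 916/49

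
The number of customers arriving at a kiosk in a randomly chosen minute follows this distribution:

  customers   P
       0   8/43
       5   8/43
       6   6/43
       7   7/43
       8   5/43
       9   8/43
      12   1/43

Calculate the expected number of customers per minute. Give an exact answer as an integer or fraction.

249/43

E[X] = (8/43)·0 + (8/43)·5 + (6/43)·6 + (7/43)·7 + (5/43)·8 + (8/43)·9 + (1/43)·12
     = 249/43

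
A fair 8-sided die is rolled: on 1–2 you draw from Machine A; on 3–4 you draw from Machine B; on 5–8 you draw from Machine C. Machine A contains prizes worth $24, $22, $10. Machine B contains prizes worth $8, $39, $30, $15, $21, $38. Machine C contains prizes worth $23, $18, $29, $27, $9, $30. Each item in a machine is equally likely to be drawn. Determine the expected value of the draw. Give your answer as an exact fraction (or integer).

535/24 dollars

E[X | Machine A] = (24 + 22 + 10)/3 = 56/3
E[X | Machine B] = (8 + 39 + 30 + 15 + 21 + 38)/6 = 151/6
E[X | Machine C] = (23 + 18 + 29 + 27 + 9 + 30)/6 = 68/3
E[X] = (1/4)·56/3 + (1/4)·151/6 + (1/2)·68/3 = 535/24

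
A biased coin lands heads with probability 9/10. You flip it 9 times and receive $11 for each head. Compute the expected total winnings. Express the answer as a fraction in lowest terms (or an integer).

E[#heads] = 9·9/10 = 81/10 (linearity over flips).
E[winnings] = 11·81/10 = 891/10.

891/10 dollars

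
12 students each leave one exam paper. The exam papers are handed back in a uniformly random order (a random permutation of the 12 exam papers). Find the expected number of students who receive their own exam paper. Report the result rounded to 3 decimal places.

Let Xᵢ = 1 if person i gets their own exam paper. For each i, P(Xᵢ=1) = 1/12.
By linearity of expectation, E[X₁+…+X_12] = 12·(1/12) = 1.
≈ 1.000

1.000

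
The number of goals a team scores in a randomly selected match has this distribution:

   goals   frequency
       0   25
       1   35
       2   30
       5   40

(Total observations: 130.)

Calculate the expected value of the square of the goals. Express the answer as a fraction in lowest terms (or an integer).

231/26

Total = 130, so P(goals=0) = 25/130, etc.
E[X²] = (5/26)·0 + (7/26)·1 + (3/13)·4 + (4/13)·25
     = 231/26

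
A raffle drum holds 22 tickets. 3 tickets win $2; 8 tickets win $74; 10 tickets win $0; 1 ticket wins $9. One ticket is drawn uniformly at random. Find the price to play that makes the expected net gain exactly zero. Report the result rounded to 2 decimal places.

$27.59

E[payout] = (3/22)·2 + (8/22)·74 + (10/22)·0 + (1/22)·9 = 607/22
Fair fee = E[payout] = 607/22 ≈ $27.59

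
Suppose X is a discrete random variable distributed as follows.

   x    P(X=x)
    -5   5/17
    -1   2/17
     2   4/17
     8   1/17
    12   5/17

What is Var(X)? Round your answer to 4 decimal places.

E[X] = (5/17)·(-5) + (2/17)·(-1) + (4/17)·2 + (1/17)·8 + (5/17)·12 = 49/17
E[X²] = (5/17)·25 + (2/17)·1 + (4/17)·4 + (1/17)·64 + (5/17)·144 = 927/17
Var(X) = 927/17 − (49/17)² = 13358/289 ≈ 46.2215

46.2215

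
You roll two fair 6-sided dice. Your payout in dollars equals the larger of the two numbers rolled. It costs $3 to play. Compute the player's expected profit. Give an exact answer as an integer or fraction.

Distribution of the larger of the two numbers rolled: 1 w.p. 1/36, 2 w.p. 1/12, 3 w.p. 5/36, 4 w.p. 7/36, 5 w.p. 1/4, 6 w.p. 11/36
E[payout] = (1/36)·1 + (1/12)·2 + (5/36)·3 + (7/36)·4 + (1/4)·5 + (11/36)·6 = 161/36
Expected profit = 161/36 − 3 = 53/36

53/36 dollars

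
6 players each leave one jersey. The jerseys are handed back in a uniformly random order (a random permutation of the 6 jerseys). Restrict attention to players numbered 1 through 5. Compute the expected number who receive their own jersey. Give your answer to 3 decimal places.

Let Xᵢ = 1 if person i gets their own jersey. For each i, P(Xᵢ=1) = 1/6.
By linearity of expectation, E[X₁+…+X_5] = 5·(1/6) = 5/6.
≈ 0.833

0.833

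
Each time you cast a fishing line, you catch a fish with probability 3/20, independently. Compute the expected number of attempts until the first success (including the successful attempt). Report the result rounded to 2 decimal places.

For a geometric distribution, E[trials] = 1/p = 1/(3/20) = 20/3.
≈ 6.67

6.67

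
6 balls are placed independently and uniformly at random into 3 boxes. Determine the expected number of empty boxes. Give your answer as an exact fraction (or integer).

64/243

Let Xⱼ=1 if box j is empty. P(Xⱼ=1) = ((3-1)/3)^6 = 64/729.
By linearity, E[#empty] = 3·64/729 = 64/243.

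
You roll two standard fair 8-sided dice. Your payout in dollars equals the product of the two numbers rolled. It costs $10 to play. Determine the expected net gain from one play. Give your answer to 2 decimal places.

$10.25

Distribution of the product of the two numbers rolled: 1 w.p. 1/64, 2 w.p. 1/32, 3 w.p. 1/32, 4 w.p. 3/64, 5 w.p. 1/32, 6 w.p. 1/16, …
E[payout] = (1/64)·1 + (1/32)·2 + (1/32)·3 + (3/64)·4 + (1/32)·5 + (1/16)·6 + (1/32)·7 + (1/16)·8 + (1/64)·9 + (1/32)·10 + (1/16)·12 + (1/32)·14 + (1/32)·15 + (3/64)·16 + (1/32)·18 + (1/32)·20 + (1/32)·21 + (1/16)·24 + (1/64)·25 + (1/32)·28 + (1/32)·30 + (1/32)·32 + (1/32)·35 + (1/64)·36 + (1/32)·40 + (1/32)·42 + (1/32)·48 + (1/64)·49 + (1/32)·56 + (1/64)·64 = 81/4
Expected profit = 81/4 − 10 = 41/4 ≈ $10.25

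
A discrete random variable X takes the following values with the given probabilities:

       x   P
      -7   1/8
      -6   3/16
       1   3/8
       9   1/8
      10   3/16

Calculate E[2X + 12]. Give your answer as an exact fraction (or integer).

E[2x+12] = (1/8)·(-2) + (3/16)·0 + (3/8)·14 + (1/8)·30 + (3/16)·32
     = 59/4

59/4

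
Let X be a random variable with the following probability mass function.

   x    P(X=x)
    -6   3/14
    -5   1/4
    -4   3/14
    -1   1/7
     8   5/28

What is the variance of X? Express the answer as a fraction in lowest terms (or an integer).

19227/784

E[X] = (3/14)·(-6) + (1/4)·(-5) + (3/14)·(-4) + (1/7)·(-1) + (5/28)·8 = -59/28
E[X²] = (3/14)·36 + (1/4)·25 + (3/14)·16 + (1/7)·1 + (5/28)·64 = 811/28
Var(X) = 811/28 − (-59/28)² = 19227/784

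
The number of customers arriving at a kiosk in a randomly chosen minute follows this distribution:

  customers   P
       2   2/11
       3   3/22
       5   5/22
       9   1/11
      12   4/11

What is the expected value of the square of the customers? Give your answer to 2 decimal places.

E[X²] = (2/11)·4 + (3/22)·9 + (5/22)·25 + (1/11)·81 + (4/11)·144
     = 741/11 ≈ 67.36

67.36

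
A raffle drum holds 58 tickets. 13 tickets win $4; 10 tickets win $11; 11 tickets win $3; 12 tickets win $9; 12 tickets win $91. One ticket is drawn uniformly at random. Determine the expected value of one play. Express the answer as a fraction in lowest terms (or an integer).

E[payout] = (13/58)·4 + (10/58)·11 + (11/58)·3 + (12/58)·9 + (12/58)·91 = 1395/58

1395/58 dollars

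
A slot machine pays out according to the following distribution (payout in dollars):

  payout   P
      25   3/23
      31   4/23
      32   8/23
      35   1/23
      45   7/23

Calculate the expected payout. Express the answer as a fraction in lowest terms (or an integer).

E[X] = (3/23)·25 + (4/23)·31 + (8/23)·32 + (1/23)·35 + (7/23)·45
     = 35

$35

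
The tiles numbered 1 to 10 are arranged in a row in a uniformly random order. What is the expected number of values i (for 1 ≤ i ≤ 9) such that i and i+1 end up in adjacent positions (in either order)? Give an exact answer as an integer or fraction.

For each i ∈ {1,…,9}, let Xᵢ = 1 if i and i+1 are adjacent. P(Xᵢ=1) = 2·(10−1)!/10! = 2/10.
By linearity, E[ΣXᵢ] = (9)·(2/10) = 9/5.

9/5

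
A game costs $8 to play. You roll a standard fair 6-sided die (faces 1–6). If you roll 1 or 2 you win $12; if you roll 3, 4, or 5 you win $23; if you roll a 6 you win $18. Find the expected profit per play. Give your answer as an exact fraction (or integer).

E[payout] = (1/3)·12 + (1/6)·18 + (1/2)·23 = 37/2
Expected profit = 37/2 − 8 = 21/2

21/2 dollars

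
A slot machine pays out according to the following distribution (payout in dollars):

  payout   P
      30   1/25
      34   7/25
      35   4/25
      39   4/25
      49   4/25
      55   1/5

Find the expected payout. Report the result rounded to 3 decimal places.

$41.400

E[X] = (1/25)·30 + (7/25)·34 + (4/25)·35 + (4/25)·39 + (4/25)·49 + (1/5)·55
     = 207/5 ≈ 41.400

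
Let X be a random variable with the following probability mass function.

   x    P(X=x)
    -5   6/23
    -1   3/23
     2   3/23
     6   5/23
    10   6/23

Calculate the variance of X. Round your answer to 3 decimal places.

E[X] = (6/23)·(-5) + (3/23)·(-1) + (3/23)·2 + (5/23)·6 + (6/23)·10 = 63/23
E[X²] = (6/23)·25 + (3/23)·1 + (3/23)·4 + (5/23)·36 + (6/23)·100 = 945/23
Var(X) = 945/23 − (63/23)² = 17766/529 ≈ 33.584

33.584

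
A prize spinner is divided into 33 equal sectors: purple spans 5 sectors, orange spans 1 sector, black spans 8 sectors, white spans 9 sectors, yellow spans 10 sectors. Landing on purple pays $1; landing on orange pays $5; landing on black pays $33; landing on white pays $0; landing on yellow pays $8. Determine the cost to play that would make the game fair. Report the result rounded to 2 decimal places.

E[payout] = (5/33)·1 + (1/33)·5 + (8/33)·33 + (9/33)·0 + (10/33)·8 = 118/11
Fair fee = E[payout] = 118/11 ≈ $10.73

$10.73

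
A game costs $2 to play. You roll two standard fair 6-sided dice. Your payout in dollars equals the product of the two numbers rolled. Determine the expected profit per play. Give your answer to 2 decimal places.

Distribution of the product of the two numbers rolled: 1 w.p. 1/36, 2 w.p. 1/18, 3 w.p. 1/18, 4 w.p. 1/12, 5 w.p. 1/18, 6 w.p. 1/9, …
E[payout] = (1/36)·1 + (1/18)·2 + (1/18)·3 + (1/12)·4 + (1/18)·5 + (1/9)·6 + (1/18)·8 + (1/36)·9 + (1/18)·10 + (1/9)·12 + (1/18)·15 + (1/36)·16 + (1/18)·18 + (1/18)·20 + (1/18)·24 + (1/36)·25 + (1/18)·30 + (1/36)·36 = 49/4
Expected profit = 49/4 − 2 = 41/4 ≈ $10.25

$10.25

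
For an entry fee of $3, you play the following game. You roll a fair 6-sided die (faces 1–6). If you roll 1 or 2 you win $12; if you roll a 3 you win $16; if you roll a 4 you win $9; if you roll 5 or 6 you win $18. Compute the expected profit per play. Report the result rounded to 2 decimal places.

E[payout] = (1/6)·9 + (1/3)·12 + (1/6)·16 + (1/3)·18 = 85/6
Expected profit = 85/6 − 3 = 67/6 ≈ $11.17

$11.17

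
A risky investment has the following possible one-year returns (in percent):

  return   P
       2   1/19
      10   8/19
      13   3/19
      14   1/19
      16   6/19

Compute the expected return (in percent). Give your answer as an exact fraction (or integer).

231/19

E[X] = (1/19)·2 + (8/19)·10 + (3/19)·13 + (1/19)·14 + (6/19)·16
     = 231/19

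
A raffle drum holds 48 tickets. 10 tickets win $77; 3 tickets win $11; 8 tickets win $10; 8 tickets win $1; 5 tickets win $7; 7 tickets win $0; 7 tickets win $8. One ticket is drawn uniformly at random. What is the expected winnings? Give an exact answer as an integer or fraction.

491/24 dollars

E[payout] = (10/48)·77 + (3/48)·11 + (8/48)·10 + (8/48)·1 + (5/48)·7 + (7/48)·0 + (7/48)·8 = 491/24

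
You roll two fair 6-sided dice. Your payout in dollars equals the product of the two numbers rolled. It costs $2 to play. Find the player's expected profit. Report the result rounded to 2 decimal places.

$10.25

Distribution of the product of the two numbers rolled: 1 w.p. 1/36, 2 w.p. 1/18, 3 w.p. 1/18, 4 w.p. 1/12, 5 w.p. 1/18, 6 w.p. 1/9, …
E[payout] = (1/36)·1 + (1/18)·2 + (1/18)·3 + (1/12)·4 + (1/18)·5 + (1/9)·6 + (1/18)·8 + (1/36)·9 + (1/18)·10 + (1/9)·12 + (1/18)·15 + (1/36)·16 + (1/18)·18 + (1/18)·20 + (1/18)·24 + (1/36)·25 + (1/18)·30 + (1/36)·36 = 49/4
Expected profit = 49/4 − 2 = 41/4 ≈ $10.25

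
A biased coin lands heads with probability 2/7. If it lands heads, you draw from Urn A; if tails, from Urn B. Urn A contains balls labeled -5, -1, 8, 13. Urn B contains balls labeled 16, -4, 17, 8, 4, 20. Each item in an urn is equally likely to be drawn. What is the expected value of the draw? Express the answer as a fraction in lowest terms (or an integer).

E[X | Urn A] = (-5 − 1 + 8 + 13)/4 = 15/4
E[X | Urn B] = (16 − 4 + 17 + 8 + 4 + 20)/6 = 61/6
E[X] = (2/7)·15/4 + (5/7)·61/6 = 25/3

25/3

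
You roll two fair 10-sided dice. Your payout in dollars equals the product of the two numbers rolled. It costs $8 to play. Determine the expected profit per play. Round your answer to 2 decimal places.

Distribution of the product of the two numbers rolled: 1 w.p. 1/100, 2 w.p. 1/50, 3 w.p. 1/50, 4 w.p. 3/100, 5 w.p. 1/50, 6 w.p. 1/25, …
E[payout] = (1/100)·1 + (1/50)·2 + (1/50)·3 + (3/100)·4 + (1/50)·5 + (1/25)·6 + (1/50)·7 + (1/25)·8 + (3/100)·9 + (1/25)·10 + (1/25)·12 + (1/50)·14 + (1/50)·15 + (3/100)·16 + (1/25)·18 + (1/25)·20 + (1/50)·21 + (1/25)·24 + (1/100)·25 + (1/50)·27 + (1/50)·28 + (1/25)·30 + (1/50)·32 + (1/50)·35 + (3/100)·36 + (1/25)·40 + (1/50)·42 + (1/50)·45 + (1/50)·48 + (1/100)·49 + (1/50)·50 + (1/50)·54 + (1/50)·56 + (1/50)·60 + (1/50)·63 + (1/100)·64 + (1/50)·70 + (1/50)·72 + (1/50)·80 + (1/100)·81 + (1/50)·90 + (1/100)·100 = 121/4
Expected profit = 121/4 − 8 = 89/4 ≈ $22.25

$22.25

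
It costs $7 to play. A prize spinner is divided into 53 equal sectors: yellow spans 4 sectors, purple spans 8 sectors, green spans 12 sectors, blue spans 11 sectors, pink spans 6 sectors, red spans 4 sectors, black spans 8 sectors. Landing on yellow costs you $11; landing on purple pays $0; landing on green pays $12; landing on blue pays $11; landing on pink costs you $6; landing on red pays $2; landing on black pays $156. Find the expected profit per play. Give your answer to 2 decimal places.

E[payout] = (4/53)·(-11) + (8/53)·0 + (12/53)·12 + (11/53)·11 + (6/53)·(-6) + (4/53)·2 + (8/53)·156 = 1441/53
Expected profit = 1441/53 − 7 = 1070/53 ≈ $20.19

$20.19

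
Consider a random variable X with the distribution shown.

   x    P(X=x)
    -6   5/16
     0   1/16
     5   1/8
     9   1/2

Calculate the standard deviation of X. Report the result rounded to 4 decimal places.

E[X] = 13/4, E[X²] = 439/8
Var(X) = E[X²] − (E[X])² = 439/8 − 169/16 = 709/16
SD(X) = √(709/16) ≈ 6.6568

6.6568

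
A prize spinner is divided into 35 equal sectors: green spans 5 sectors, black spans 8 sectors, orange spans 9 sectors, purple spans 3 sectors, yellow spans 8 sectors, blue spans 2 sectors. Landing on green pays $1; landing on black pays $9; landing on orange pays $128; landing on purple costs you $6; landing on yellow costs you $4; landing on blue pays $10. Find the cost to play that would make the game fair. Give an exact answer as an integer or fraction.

E[payout] = (5/35)·1 + (8/35)·9 + (9/35)·128 + (3/35)·(-6) + (8/35)·(-4) + (2/35)·10 = 1199/35
Fair fee = E[payout] = 1199/35

1199/35 dollars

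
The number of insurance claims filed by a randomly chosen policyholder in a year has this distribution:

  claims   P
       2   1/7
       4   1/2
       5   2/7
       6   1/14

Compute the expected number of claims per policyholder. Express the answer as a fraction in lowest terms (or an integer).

29/7

E[X] = (1/7)·2 + (1/2)·4 + (2/7)·5 + (1/14)·6
     = 29/7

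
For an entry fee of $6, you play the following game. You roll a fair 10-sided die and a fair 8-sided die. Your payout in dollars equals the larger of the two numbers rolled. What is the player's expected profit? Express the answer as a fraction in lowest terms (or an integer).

Distribution of the larger of the two numbers rolled: 1 w.p. 1/80, 2 w.p. 3/80, 3 w.p. 1/16, 4 w.p. 7/80, 5 w.p. 9/80, 6 w.p. 11/80, …
E[payout] = (1/80)·1 + (3/80)·2 + (1/16)·3 + (7/80)·4 + (9/80)·5 + (11/80)·6 + (13/80)·7 + (3/16)·8 + (1/10)·9 + (1/10)·10 = 131/20
Expected profit = 131/20 − 6 = 11/20

11/20 dollars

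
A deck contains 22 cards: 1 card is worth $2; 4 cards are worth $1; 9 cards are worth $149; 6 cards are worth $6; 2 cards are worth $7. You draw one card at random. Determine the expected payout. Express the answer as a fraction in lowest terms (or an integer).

127/2 dollars

E[payout] = (1/22)·2 + (4/22)·1 + (9/22)·149 + (6/22)·6 + (2/22)·7 = 127/2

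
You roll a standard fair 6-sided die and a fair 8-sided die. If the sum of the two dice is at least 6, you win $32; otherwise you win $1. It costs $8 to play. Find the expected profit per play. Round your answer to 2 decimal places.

E[payout] = (5/24)·1 + (19/24)·32 = 613/24
Expected profit = 613/24 − 8 = 421/24 ≈ $17.54

$17.54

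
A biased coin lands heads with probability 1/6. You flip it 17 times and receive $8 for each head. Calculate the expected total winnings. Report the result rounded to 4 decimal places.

E[#heads] = 17·1/6 = 17/6 (linearity over flips).
E[winnings] = 8·17/6 = 68/3.
≈ 22.6667

$22.6667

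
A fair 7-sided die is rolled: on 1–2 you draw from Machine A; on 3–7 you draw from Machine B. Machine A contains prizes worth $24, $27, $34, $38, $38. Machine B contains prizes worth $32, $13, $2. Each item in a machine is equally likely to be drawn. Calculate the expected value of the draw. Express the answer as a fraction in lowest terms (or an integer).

E[X | Machine A] = (24 + 27 + 34 + 38 + 38)/5 = 161/5
E[X | Machine B] = (32 + 13 + 2)/3 = 47/3
E[X] = (2/7)·161/5 + (5/7)·47/3 = 2141/105

2141/105 dollars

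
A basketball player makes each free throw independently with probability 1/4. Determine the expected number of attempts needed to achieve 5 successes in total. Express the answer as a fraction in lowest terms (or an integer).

20

By linearity (sum of 5 independent geometric waits), E[trials] = 5/p = 5/(1/4) = 20.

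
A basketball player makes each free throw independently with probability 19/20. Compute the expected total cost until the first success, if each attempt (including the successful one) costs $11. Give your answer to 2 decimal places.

$11.58

E[#attempts] = 1/p = 20/19; E[cost] = 11·20/19 = 220/19.
≈ 11.58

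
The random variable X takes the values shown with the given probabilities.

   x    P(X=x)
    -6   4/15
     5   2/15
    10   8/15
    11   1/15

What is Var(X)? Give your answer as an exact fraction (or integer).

E[X] = (4/15)·(-6) + (2/15)·5 + (8/15)·10 + (1/15)·11 = 77/15
E[X²] = (4/15)·36 + (2/15)·25 + (8/15)·100 + (1/15)·121 = 223/3
Var(X) = 223/3 − (77/15)² = 10796/225

10796/225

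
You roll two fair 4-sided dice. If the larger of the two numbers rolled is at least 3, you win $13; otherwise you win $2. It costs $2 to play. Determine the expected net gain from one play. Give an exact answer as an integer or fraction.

E[payout] = (1/4)·2 + (3/4)·13 = 41/4
Expected profit = 41/4 − 2 = 33/4

33/4 dollars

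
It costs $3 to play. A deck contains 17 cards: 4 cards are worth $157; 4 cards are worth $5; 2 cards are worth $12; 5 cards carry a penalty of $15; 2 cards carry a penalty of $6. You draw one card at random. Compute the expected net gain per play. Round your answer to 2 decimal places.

$31.41

E[payout] = (4/17)·157 + (4/17)·5 + (2/17)·12 + (5/17)·(-15) + (2/17)·(-6) = 585/17
Expected profit = 585/17 − 3 = 534/17 ≈ $31.41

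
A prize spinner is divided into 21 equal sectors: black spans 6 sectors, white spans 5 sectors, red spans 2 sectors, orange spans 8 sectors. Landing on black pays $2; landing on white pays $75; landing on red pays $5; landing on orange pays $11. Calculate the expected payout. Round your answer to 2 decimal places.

$23.10

E[payout] = (6/21)·2 + (5/21)·75 + (2/21)·5 + (8/21)·11 = 485/21
≈ $23.10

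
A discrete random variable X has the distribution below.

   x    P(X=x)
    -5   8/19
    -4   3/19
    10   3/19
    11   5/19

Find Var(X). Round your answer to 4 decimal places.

E[X] = (8/19)·(-5) + (3/19)·(-4) + (3/19)·10 + (5/19)·11 = 33/19
E[X²] = (8/19)·25 + (3/19)·16 + (3/19)·100 + (5/19)·121 = 1153/19
Var(X) = 1153/19 − (33/19)² = 20818/361 ≈ 57.6676

57.6676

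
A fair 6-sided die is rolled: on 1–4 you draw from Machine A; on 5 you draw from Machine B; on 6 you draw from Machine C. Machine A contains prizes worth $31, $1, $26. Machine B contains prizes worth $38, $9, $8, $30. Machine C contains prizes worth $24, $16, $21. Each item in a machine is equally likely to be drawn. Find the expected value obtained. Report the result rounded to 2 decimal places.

$19.82

E[X | Machine A] = (31 + 1 + 26)/3 = 58/3
E[X | Machine B] = (38 + 9 + 8 + 30)/4 = 85/4
E[X | Machine C] = (24 + 16 + 21)/3 = 61/3
E[X] = (2/3)·58/3 + (1/6)·85/4 + (1/6)·61/3 = 1427/72 ≈ 19.82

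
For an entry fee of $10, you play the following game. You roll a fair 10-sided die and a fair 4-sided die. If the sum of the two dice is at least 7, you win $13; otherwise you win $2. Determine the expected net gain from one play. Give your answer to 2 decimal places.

E[payout] = (7/20)·2 + (13/20)·13 = 183/20
Expected profit = 183/20 − 10 = -17/20 ≈ -$0.85

-$0.85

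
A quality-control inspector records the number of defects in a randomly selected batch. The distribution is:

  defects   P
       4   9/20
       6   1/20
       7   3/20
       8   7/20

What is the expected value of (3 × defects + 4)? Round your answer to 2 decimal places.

21.85

E[3x+4] = (9/20)·16 + (1/20)·22 + (3/20)·25 + (7/20)·28
     = 437/20 ≈ 21.85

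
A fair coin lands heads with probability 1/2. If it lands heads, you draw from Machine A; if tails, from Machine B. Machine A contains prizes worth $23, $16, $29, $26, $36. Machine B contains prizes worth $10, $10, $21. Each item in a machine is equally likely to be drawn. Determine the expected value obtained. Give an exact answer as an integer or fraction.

E[X | Machine A] = (23 + 16 + 29 + 26 + 36)/5 = 26
E[X | Machine B] = (10 + 10 + 21)/3 = 41/3
E[X] = (1/2)·26 + (1/2)·41/3 = 119/6

119/6 dollars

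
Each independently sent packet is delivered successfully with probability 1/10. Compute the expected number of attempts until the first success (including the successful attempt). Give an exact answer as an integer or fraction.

For a geometric distribution, E[trials] = 1/p = 1/(1/10) = 10.

10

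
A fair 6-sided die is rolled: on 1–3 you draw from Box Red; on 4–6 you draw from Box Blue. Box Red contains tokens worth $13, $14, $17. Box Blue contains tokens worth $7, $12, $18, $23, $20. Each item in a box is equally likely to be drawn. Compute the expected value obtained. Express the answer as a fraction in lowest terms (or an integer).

E[X | Box Red] = (13 + 14 + 17)/3 = 44/3
E[X | Box Blue] = (7 + 12 + 18 + 23 + 20)/5 = 16
E[X] = (1/2)·44/3 + (1/2)·16 = 46/3

46/3 dollars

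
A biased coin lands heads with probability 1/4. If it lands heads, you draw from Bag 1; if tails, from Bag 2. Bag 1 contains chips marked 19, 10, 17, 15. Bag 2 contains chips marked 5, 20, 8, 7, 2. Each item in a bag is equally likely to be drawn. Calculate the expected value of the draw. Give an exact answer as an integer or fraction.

E[X | Bag 1] = (19 + 10 + 17 + 15)/4 = 61/4
E[X | Bag 2] = (5 + 20 + 8 + 7 + 2)/5 = 42/5
E[X] = (1/4)·61/4 + (3/4)·42/5 = 809/80

809/80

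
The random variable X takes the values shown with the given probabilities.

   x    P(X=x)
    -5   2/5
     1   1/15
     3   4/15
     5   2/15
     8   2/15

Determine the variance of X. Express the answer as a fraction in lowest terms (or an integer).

E[X] = (2/5)·(-5) + (1/15)·1 + (4/15)·3 + (2/15)·5 + (2/15)·8 = 3/5
E[X²] = (2/5)·25 + (1/15)·1 + (4/15)·9 + (2/15)·25 + (2/15)·64 = 73/3
Var(X) = 73/3 − (3/5)² = 1798/75

1798/75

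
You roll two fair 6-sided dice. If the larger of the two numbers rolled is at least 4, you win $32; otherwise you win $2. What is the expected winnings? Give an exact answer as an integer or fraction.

E[payout] = (1/4)·2 + (3/4)·32 = 49/2

49/2 dollars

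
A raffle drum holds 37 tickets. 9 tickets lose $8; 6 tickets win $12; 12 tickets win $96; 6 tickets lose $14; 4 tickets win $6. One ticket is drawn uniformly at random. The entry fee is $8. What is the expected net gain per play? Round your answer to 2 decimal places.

$21.51

E[payout] = (9/37)·(-8) + (6/37)·12 + (12/37)·96 + (6/37)·(-14) + (4/37)·6 = 1092/37
Expected profit = 1092/37 − 8 = 796/37 ≈ $21.51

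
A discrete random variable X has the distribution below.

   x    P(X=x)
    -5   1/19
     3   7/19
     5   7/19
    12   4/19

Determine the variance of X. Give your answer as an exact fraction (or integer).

E[X] = (1/19)·(-5) + (7/19)·3 + (7/19)·5 + (4/19)·12 = 99/19
E[X²] = (1/19)·25 + (7/19)·9 + (7/19)·25 + (4/19)·144 = 839/19
Var(X) = 839/19 − (99/19)² = 6140/361

6140/361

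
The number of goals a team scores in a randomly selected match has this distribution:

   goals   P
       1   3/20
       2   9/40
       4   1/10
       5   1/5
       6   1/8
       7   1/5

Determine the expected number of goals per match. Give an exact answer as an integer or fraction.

E[X] = (3/20)·1 + (9/40)·2 + (1/10)·4 + (1/5)·5 + (1/8)·6 + (1/5)·7
     = 83/20

83/20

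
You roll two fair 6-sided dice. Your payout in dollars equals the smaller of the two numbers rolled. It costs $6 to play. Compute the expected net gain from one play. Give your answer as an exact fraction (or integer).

Distribution of the smaller of the two numbers rolled: 1 w.p. 11/36, 2 w.p. 1/4, 3 w.p. 7/36, 4 w.p. 5/36, 5 w.p. 1/12, 6 w.p. 1/36
E[payout] = (11/36)·1 + (1/4)·2 + (7/36)·3 + (5/36)·4 + (1/12)·5 + (1/36)·6 = 91/36
Expected profit = 91/36 − 6 = -125/36

-125/36 dollars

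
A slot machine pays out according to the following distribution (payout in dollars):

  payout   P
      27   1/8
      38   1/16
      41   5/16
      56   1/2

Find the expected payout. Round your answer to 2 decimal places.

E[X] = (1/8)·27 + (1/16)·38 + (5/16)·41 + (1/2)·56
     = 745/16 ≈ 46.56

$46.56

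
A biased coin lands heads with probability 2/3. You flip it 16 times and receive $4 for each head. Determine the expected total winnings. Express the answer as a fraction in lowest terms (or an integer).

E[#heads] = 16·2/3 = 32/3 (linearity over flips).
E[winnings] = 4·32/3 = 128/3.

128/3 dollars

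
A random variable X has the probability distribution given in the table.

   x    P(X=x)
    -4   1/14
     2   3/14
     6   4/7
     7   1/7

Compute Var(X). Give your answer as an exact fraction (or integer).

E[X] = (1/14)·(-4) + (3/14)·2 + (4/7)·6 + (1/7)·7 = 32/7
E[X²] = (1/14)·16 + (3/14)·4 + (4/7)·36 + (1/7)·49 = 207/7
Var(X) = 207/7 − (32/7)² = 425/49

425/49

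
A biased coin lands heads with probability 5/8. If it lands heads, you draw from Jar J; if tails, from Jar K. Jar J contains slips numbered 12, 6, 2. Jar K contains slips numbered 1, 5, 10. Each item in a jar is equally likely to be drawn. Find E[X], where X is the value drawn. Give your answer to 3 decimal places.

E[X | Jar J] = (12 + 6 + 2)/3 = 20/3
E[X | Jar K] = (1 + 5 + 10)/3 = 16/3
E[X] = (5/8)·20/3 + (3/8)·16/3 = 37/6 ≈ 6.167

6.167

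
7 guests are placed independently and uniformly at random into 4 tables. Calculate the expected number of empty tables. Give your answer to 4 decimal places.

0.5339

Let Xⱼ=1 if table j is empty. P(Xⱼ=1) = ((4-1)/4)^7 = 2187/16384.
By linearity, E[#empty] = 4·2187/16384 = 2187/4096.
≈ 0.5339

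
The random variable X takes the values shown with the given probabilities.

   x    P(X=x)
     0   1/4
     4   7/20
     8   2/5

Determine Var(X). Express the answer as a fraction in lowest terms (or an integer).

251/25

E[X] = (1/4)·0 + (7/20)·4 + (2/5)·8 = 23/5
E[X²] = (1/4)·0 + (7/20)·16 + (2/5)·64 = 156/5
Var(X) = 156/5 − (23/5)² = 251/25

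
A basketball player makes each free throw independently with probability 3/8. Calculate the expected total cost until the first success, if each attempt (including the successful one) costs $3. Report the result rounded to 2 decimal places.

E[#attempts] = 1/p = 8/3; E[cost] = 3·8/3 = 8.
≈ 8.00

$8.00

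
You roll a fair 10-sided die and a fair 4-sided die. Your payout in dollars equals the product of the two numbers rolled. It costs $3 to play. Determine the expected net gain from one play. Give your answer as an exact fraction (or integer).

43/4 dollars

Distribution of the product of the two numbers rolled: 1 w.p. 1/40, 2 w.p. 1/20, 3 w.p. 1/20, 4 w.p. 3/40, 5 w.p. 1/40, 6 w.p. 3/40, …
E[payout] = (1/40)·1 + (1/20)·2 + (1/20)·3 + (3/40)·4 + (1/40)·5 + (3/40)·6 + (1/40)·7 + (3/40)·8 + (1/20)·9 + (1/20)·10 + (3/40)·12 + (1/40)·14 + (1/40)·15 + (1/20)·16 + (1/20)·18 + (1/20)·20 + (1/40)·21 + (1/20)·24 + (1/40)·27 + (1/40)·28 + (1/40)·30 + (1/40)·32 + (1/40)·36 + (1/40)·40 = 55/4
Expected profit = 55/4 − 3 = 43/4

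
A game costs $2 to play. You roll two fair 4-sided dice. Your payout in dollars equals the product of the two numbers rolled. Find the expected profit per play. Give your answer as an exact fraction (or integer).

17/4 dollars

Distribution of the product of the two numbers rolled: 1 w.p. 1/16, 2 w.p. 1/8, 3 w.p. 1/8, 4 w.p. 3/16, 6 w.p. 1/8, 8 w.p. 1/8, …
E[payout] = (1/16)·1 + (1/8)·2 + (1/8)·3 + (3/16)·4 + (1/8)·6 + (1/8)·8 + (1/16)·9 + (1/8)·12 + (1/16)·16 = 25/4
Expected profit = 25/4 − 2 = 17/4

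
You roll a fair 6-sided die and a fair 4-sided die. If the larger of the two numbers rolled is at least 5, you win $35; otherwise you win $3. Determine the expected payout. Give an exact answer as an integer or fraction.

41/3 dollars

E[payout] = (2/3)·3 + (1/3)·35 = 41/3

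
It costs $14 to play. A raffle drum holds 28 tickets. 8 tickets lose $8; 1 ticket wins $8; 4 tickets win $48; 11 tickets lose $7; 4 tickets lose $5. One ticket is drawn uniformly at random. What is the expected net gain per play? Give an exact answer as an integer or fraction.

E[payout] = (8/28)·(-8) + (1/28)·8 + (4/28)·48 + (11/28)·(-7) + (4/28)·(-5) = 39/28
Expected profit = 39/28 − 14 = -353/28

-353/28 dollars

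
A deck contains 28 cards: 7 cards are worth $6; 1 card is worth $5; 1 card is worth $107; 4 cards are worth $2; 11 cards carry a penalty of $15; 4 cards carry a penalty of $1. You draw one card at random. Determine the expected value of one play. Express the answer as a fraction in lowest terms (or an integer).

E[payout] = (7/28)·6 + (1/28)·5 + (1/28)·107 + (4/28)·2 + (11/28)·(-15) + (4/28)·(-1) = -1/4

-1/4 dollars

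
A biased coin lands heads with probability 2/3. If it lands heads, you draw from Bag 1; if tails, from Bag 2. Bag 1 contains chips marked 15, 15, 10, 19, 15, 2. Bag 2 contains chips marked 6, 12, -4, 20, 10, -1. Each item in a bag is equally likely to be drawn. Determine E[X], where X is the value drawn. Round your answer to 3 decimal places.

E[X | Bag 1] = (15 + 15 + 10 + 19 + 15 + 2)/6 = 38/3
E[X | Bag 2] = (6 + 12 − 4 + 20 + 10 − 1)/6 = 43/6
E[X] = (2/3)·38/3 + (1/3)·43/6 = 65/6 ≈ 10.833

10.833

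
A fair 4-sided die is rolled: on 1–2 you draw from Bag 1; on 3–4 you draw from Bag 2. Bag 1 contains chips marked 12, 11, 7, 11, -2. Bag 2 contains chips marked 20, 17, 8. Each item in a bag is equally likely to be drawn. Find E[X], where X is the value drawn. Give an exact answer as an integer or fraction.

57/5

E[X | Bag 1] = (12 + 11 + 7 + 11 − 2)/5 = 39/5
E[X | Bag 2] = (20 + 17 + 8)/3 = 15
E[X] = (1/2)·39/5 + (1/2)·15 = 57/5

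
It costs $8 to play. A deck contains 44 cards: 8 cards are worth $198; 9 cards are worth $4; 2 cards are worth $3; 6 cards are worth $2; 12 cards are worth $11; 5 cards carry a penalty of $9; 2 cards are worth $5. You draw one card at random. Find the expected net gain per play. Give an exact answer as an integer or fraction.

E[payout] = (8/44)·198 + (9/44)·4 + (2/44)·3 + (6/44)·2 + (12/44)·11 + (5/44)·(-9) + (2/44)·5 = 1735/44
Expected profit = 1735/44 − 8 = 1383/44

1383/44 dollars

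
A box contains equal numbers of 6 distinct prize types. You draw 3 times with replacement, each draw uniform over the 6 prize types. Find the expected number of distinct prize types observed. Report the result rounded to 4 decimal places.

2.5278

Let Xⱼ=1 if type j appears at least once. P(Xⱼ=1) = 1 − ((6−1)/6)^3 = 91/216.
E[#distinct] = 6·91/216 = 91/36.
≈ 2.5278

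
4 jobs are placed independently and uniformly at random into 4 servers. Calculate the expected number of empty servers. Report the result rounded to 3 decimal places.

Let Xⱼ=1 if server j is empty. P(Xⱼ=1) = ((4-1)/4)^4 = 81/256.
By linearity, E[#empty] = 4·81/256 = 81/64.
≈ 1.266

1.266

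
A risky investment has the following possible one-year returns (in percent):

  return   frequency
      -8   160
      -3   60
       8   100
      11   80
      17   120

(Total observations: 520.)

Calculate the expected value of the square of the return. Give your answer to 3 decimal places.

118.346

Total = 520, so P(return=-8) = 160/520, etc.
E[X²] = (4/13)·64 + (3/26)·9 + (5/26)·64 + (2/13)·121 + (3/13)·289
     = 3077/26 ≈ 118.346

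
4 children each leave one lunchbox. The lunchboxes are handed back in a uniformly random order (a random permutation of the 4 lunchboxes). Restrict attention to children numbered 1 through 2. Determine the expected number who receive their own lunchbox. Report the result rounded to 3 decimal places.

0.500

Let Xᵢ = 1 if person i gets their own lunchbox. For each i, P(Xᵢ=1) = 1/4.
By linearity of expectation, E[X₁+…+X_2] = 2·(1/4) = 1/2.
≈ 0.500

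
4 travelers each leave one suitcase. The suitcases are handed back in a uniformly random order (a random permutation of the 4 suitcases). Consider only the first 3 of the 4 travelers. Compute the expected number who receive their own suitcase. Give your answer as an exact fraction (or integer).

Let Xᵢ = 1 if person i gets their own suitcase. For each i, P(Xᵢ=1) = 1/4.
By linearity of expectation, E[X₁+…+X_3] = 3·(1/4) = 3/4.

3/4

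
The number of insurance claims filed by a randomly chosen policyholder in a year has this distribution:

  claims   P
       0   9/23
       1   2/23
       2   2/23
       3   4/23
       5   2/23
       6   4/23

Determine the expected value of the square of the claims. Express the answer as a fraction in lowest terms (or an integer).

E[X²] = (9/23)·0 + (2/23)·1 + (2/23)·4 + (4/23)·9 + (2/23)·25 + (4/23)·36
     = 240/23

240/23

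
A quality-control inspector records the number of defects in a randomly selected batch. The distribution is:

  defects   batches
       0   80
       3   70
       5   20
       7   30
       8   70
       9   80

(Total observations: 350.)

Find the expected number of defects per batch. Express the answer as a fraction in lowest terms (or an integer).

Total = 350, so P(defects=0) = 80/350, etc.
E[X] = (8/35)·0 + (1/5)·3 + (2/35)·5 + (3/35)·7 + (1/5)·8 + (8/35)·9
     = 36/7

36/7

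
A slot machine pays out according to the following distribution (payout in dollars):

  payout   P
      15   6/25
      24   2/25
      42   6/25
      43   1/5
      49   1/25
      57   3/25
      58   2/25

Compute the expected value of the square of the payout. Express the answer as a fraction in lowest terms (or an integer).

41207/25

E[X²] = (6/25)·225 + (2/25)·576 + (6/25)·1764 + (1/5)·1849 + (1/25)·2401 + (3/25)·3249 + (2/25)·3364
     = 41207/25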